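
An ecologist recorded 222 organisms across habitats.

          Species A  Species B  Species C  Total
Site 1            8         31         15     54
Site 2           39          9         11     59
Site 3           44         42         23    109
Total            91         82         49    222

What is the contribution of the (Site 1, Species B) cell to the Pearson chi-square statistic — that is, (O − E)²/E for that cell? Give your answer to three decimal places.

Row total (Site 1) = 54; column total (Species B) = 82; N = 222.
Expected count E = 54 × 82 / 222 = 19.9459.
Contribution = (O − E)²/E = (31 − 19.9459)² / 19.9459 = 6.126.

6.126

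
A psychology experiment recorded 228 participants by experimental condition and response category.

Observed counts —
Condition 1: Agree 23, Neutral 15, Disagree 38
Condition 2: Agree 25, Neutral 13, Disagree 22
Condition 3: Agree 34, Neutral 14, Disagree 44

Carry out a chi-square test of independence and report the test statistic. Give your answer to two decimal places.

Row totals: 76, 60, 92. Column totals: 82, 42, 104. Grand total N = 228.
Expected counts (row total × column total / N):
  Condition 1, Agree: 76×82/228 = 27.333
  Condition 1, Neutral: 76×42/228 = 14.000
  Condition 1, Disagree: 76×104/228 = 34.667
  Condition 2, Agree: 60×82/228 = 21.579
  Condition 2, Neutral: 60×42/228 = 11.053
  Condition 2, Disagree: 60×104/228 = 27.368
  Condition 3, Agree: 92×82/228 = 33.088
  Condition 3, Neutral: 92×42/228 = 16.947
  Condition 3, Disagree: 92×104/228 = 41.965
Contributions (O − E)²/E:
  (23 − 27.333)²/27.333 = 0.6869
  (15 − 14.000)²/14.000 = 0.0714
  (38 − 34.667)²/34.667 = 0.3204
  (25 − 21.579)²/21.579 = 0.5423
  (13 − 11.053)²/11.053 = 0.3430
  (22 − 27.368)²/27.368 = 1.0529
  (34 − 33.088)²/33.088 = 0.0251
  (14 − 16.947)²/16.947 = 0.5125
  (44 − 41.965)²/41.965 = 0.0987
χ² = 0.6869 + 0.0714 + 0.3204 + 0.5423 + 0.3430 + 1.0529 + 0.0251 + 0.5125 + 0.0987 = 3.65

3.65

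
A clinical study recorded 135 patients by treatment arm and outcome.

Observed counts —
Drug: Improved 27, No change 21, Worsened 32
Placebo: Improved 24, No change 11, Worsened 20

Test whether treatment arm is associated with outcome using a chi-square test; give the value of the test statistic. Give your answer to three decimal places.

1.492

Row totals: 80, 55. Column totals: 51, 32, 52. Grand total N = 135.
Expected counts (row total × column total / N):
  Drug, Improved: 80×51/135 = 30.2222
  Drug, No change: 80×32/135 = 18.9630
  Drug, Worsened: 80×52/135 = 30.8148
  Placebo, Improved: 55×51/135 = 20.7778
  Placebo, No change: 55×32/135 = 13.0370
  Placebo, Worsened: 55×52/135 = 21.1852
Contributions (O − E)²/E:
  (27 − 30.2222)²/30.2222 = 0.3435
  (21 − 18.9630)²/18.9630 = 0.2188
  (32 − 30.8148)²/30.8148 = 0.0456
  (24 − 20.7778)²/20.7778 = 0.4997
  (11 − 13.0370)²/13.0370 = 0.3183
  (20 − 21.1852)²/21.1852 = 0.0663
χ² = 0.3435 + 0.2188 + 0.0456 + 0.4997 + 0.3183 + 0.0663 = 1.492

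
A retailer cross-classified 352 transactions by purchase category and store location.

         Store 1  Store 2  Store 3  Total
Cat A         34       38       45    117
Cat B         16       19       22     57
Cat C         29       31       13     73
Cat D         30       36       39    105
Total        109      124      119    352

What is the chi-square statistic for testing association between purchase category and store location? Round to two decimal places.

Grand total N = 352.
Expected counts (row total × column total / N):
  Cat A, Store 1: 117×109/352 = 36.230
  Cat A, Store 2: 117×124/352 = 41.216
  Cat A, Store 3: 117×119/352 = 39.554
  Cat B, Store 1: 57×109/352 = 17.651
  Cat B, Store 2: 57×124/352 = 20.080
  Cat B, Store 3: 57×119/352 = 19.270
  Cat C, Store 1: 73×109/352 = 22.605
  Cat C, Store 2: 73×124/352 = 25.716
  Cat C, Store 3: 73×119/352 = 24.679
  Cat D, Store 1: 105×109/352 = 32.514
  Cat D, Store 2: 105×124/352 = 36.989
  Cat D, Store 3: 105×119/352 = 35.497
Contributions (O − E)²/E:
  (34 − 36.230)²/36.230 = 0.1373
  (38 − 41.216)²/41.216 = 0.2509
  (45 − 39.554)²/39.554 = 0.7498
  (16 − 17.651)²/17.651 = 0.1544
  (19 − 20.080)²/20.080 = 0.0581
  (22 − 19.270)²/19.270 = 0.3868
  (29 − 22.605)²/22.605 = 1.8092
  (31 − 25.716)²/25.716 = 1.0857
  (13 − 24.679)²/24.679 = 5.5269
  (30 − 32.514)²/32.514 = 0.1944
  (36 − 36.989)²/36.989 = 0.0264
  (39 − 35.497)²/35.497 = 0.3457
χ² = 0.1373 + 0.2509 + 0.7498 + 0.1544 + 0.0581 + 0.3868 + 1.8092 + 1.0857 + 5.5269 + 0.1944 + 0.0264 + 0.3457 = 10.73

10.73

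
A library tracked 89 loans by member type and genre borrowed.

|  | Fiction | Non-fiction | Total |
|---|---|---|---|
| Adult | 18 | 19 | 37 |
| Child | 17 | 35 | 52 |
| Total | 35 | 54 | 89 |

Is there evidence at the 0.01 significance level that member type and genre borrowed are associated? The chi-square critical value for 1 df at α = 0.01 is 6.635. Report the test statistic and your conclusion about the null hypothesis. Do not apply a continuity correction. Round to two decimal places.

2.31; fail to reject H₀

Grand total N = 89.
Expected counts (row total × column total / N):
  Adult, Fiction: 37×35/89 = 14.551
  Adult, Non-fiction: 37×54/89 = 22.449
  Child, Fiction: 52×35/89 = 20.449
  Child, Non-fiction: 52×54/89 = 31.551
Contributions (O − E)²/E:
  (18 − 14.551)²/14.551 = 0.8175
  (19 − 22.449)²/22.449 = 0.5299
  (17 − 20.449)²/20.449 = 0.5817
  (35 − 31.551)²/31.551 = 0.3770
χ² = 0.8175 + 0.5299 + 0.5817 + 0.3770 = 2.31
df = (2−1)(2−1) = 1. Since 2.31 < 6.635, fail to reject the null hypothesis of independence at α = 0.01.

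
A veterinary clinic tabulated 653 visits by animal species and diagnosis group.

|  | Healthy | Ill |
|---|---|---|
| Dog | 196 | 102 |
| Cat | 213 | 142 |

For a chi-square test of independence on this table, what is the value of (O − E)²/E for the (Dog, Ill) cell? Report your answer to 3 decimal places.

0.785

Row total (Dog) = 298; column total (Ill) = 244; N = 653.
Expected count E = 298 × 244 / 653 = 111.3507.
Contribution = (O − E)²/E = (102 − 111.3507)² / 111.3507 = 0.785.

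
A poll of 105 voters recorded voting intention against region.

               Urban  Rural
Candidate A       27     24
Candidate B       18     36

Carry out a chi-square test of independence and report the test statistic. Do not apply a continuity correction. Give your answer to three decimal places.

Row totals: 51, 54. Column totals: 45, 60. Grand total N = 105.
Expected counts (row total × column total / N):
  Candidate A, Urban: 51×45/105 = 21.8571
  Candidate A, Rural: 51×60/105 = 29.1429
  Candidate B, Urban: 54×45/105 = 23.1429
  Candidate B, Rural: 54×60/105 = 30.8571
Contributions (O − E)²/E:
  (27 − 21.8571)²/21.8571 = 1.2101
  (24 − 29.1429)²/29.1429 = 0.9076
  (18 − 23.1429)²/23.1429 = 1.1429
  (36 − 30.8571)²/30.8571 = 0.8572
χ² = 1.2101 + 0.9076 + 1.1429 + 0.8572 = 4.118

4.118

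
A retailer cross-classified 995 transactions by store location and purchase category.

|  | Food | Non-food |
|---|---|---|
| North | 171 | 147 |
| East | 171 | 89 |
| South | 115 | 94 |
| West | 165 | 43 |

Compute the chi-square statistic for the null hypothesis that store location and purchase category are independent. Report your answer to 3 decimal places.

Row totals: 318, 260, 209, 208. Column totals: 622, 373. Grand total N = 995.
Expected counts (row total × column total / N):
  North, Food: 318×622/995 = 198.78995
  North, Non-food: 318×373/995 = 119.21005
  East, Food: 260×622/995 = 162.53266
  East, Non-food: 260×373/995 = 97.46734
  South, Food: 209×622/995 = 130.65126
  South, Non-food: 209×373/995 = 78.34874
  West, Food: 208×622/995 = 130.02613
  West, Non-food: 208×373/995 = 77.97387
Contributions (O − E)²/E:
  (171 − 198.78995)²/198.78995 = 3.8849
  (147 − 119.21005)²/119.21005 = 6.4783
  (171 − 162.53266)²/162.53266 = 0.4411
  (89 − 97.46734)²/97.46734 = 0.7356
  (115 − 130.65126)²/130.65126 = 1.8749
  (94 − 78.34874)²/78.34874 = 3.1266
  (165 − 130.02613)²/130.02613 = 9.4071
  (43 − 77.97387)²/77.97387 = 15.6869
χ² = 3.8849 + 6.4783 + 0.4411 + 0.7356 + 1.8749 + 3.1266 + 9.4071 + 15.6869 = 41.635

41.635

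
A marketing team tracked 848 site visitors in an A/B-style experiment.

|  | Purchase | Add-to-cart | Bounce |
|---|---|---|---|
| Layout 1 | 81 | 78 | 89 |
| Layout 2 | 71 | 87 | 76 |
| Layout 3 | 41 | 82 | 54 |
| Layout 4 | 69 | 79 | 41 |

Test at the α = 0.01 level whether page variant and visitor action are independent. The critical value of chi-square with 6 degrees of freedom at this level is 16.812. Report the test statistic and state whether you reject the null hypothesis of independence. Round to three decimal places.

19.712; reject H₀

Row totals: 248, 234, 177, 189. Column totals: 262, 326, 260. Grand total N = 848.
Expected counts (row total × column total / N):
  Layout 1, Purchase: 248×262/848 = 76.6226
  Layout 1, Add-to-cart: 248×326/848 = 95.3396
  Layout 1, Bounce: 248×260/848 = 76.0377
  Layout 2, Purchase: 234×262/848 = 72.2972
  Layout 2, Add-to-cart: 234×326/848 = 89.9575
  Layout 2, Bounce: 234×260/848 = 71.7453
  Layout 3, Purchase: 177×262/848 = 54.6863
  Layout 3, Add-to-cart: 177×326/848 = 68.0448
  Layout 3, Bounce: 177×260/848 = 54.2689
  Layout 4, Purchase: 189×262/848 = 58.3939
  Layout 4, Add-to-cart: 189×326/848 = 72.6580
  Layout 4, Bounce: 189×260/848 = 57.9481
Contributions (O − E)²/E:
  (81 − 76.6226)²/76.6226 = 0.2501
  (78 − 95.3396)²/95.3396 = 3.1536
  (89 − 76.0377)²/76.0377 = 2.2097
  (71 − 72.2972)²/72.2972 = 0.0233
  (87 − 89.9575)²/89.9575 = 0.0972
  (76 − 71.7453)²/71.7453 = 0.2523
  (41 − 54.6863)²/54.6863 = 3.4253
  (82 − 68.0448)²/68.0448 = 2.8620
  (54 − 54.2689)²/54.2689 = 0.0013
  (69 − 58.3939)²/58.3939 = 1.9264
  (79 − 72.6580)²/72.6580 = 0.5536
  (41 − 57.9481)²/57.9481 = 4.9568
χ² = 0.2501 + 3.1536 + 2.2097 + 0.0233 + 0.0972 + 0.2523 + 3.4253 + 2.8620 + 0.0013 + 1.9264 + 0.5536 + 4.9568 = 19.712
df = (4−1)(3−1) = 6. Since 19.712 > 16.812, reject the null hypothesis of independence at α = 0.01.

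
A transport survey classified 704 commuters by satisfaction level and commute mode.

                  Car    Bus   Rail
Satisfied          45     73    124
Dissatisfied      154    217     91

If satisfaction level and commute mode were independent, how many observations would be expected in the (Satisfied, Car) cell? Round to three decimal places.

Row total (Satisfied) = 242; column total (Car) = 199; grand total N = 704.
Expected count = (row total × column total) / N = 242 × 199 / 704 = 68.406.

68.406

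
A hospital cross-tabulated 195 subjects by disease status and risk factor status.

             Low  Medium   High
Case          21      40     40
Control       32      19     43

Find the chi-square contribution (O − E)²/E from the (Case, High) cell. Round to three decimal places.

0.208

Row total (Case) = 101; column total (High) = 83; N = 195.
Expected count E = 101 × 83 / 195 = 42.9897.
Contribution = (O − E)²/E = (40 − 42.9897)² / 42.9897 = 0.208.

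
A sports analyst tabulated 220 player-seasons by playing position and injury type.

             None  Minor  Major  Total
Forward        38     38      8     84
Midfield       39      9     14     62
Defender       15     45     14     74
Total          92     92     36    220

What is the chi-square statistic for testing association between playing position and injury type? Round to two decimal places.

36.87

Grand total N = 220.
Expected counts (row total × column total / N):
  Forward, None: 84×92/220 = 35.127
  Forward, Minor: 84×92/220 = 35.127
  Forward, Major: 84×36/220 = 13.745
  Midfield, None: 62×92/220 = 25.927
  Midfield, Minor: 62×92/220 = 25.927
  Midfield, Major: 62×36/220 = 10.145
  Defender, None: 74×92/220 = 30.945
  Defender, Minor: 74×92/220 = 30.945
  Defender, Major: 74×36/220 = 12.109
Contributions (O − E)²/E:
  (38 − 35.127)²/35.127 = 0.2350
  (38 − 35.127)²/35.127 = 0.2350
  (8 − 13.745)²/13.745 = 2.4012
  (39 − 25.927)²/25.927 = 6.5917
  (9 − 25.927)²/25.927 = 11.0512
  (14 − 10.145)²/10.145 = 1.4649
  (15 − 30.945)²/30.945 = 8.2160
  (45 − 30.945)²/30.945 = 6.3837
  (14 − 12.109)²/12.109 = 0.2953
χ² = 0.2350 + 0.2350 + 2.4012 + 6.5917 + 11.0512 + 1.4649 + 8.2160 + 6.3837 + 0.2953 = 36.87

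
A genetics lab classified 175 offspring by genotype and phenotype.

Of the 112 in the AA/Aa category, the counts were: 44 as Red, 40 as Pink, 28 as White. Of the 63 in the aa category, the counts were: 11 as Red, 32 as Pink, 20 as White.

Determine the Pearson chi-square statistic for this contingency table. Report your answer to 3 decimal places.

Row totals: 112, 63. Column totals: 55, 72, 48. Grand total N = 175.
Expected counts (row total × column total / N):
  AA/Aa, Red: 112×55/175 = 35.2000
  AA/Aa, Pink: 112×72/175 = 46.0800
  AA/Aa, White: 112×48/175 = 30.7200
  aa, Red: 63×55/175 = 19.8000
  aa, Pink: 63×72/175 = 25.9200
  aa, White: 63×48/175 = 17.2800
Contributions (O − E)²/E:
  (44 − 35.2000)²/35.2000 = 2.2000
  (40 − 46.0800)²/46.0800 = 0.8022
  (28 − 30.7200)²/30.7200 = 0.2408
  (11 − 19.8000)²/19.8000 = 3.9111
  (32 − 25.9200)²/25.9200 = 1.4262
  (20 − 17.2800)²/17.2800 = 0.4281
χ² = 2.2000 + 0.8022 + 0.2408 + 3.9111 + 1.4262 + 0.4281 = 9.008

9.008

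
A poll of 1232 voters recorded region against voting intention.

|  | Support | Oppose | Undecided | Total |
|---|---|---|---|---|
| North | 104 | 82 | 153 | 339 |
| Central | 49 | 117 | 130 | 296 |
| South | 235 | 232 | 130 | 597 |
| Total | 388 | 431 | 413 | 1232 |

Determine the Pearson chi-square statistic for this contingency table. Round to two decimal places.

Grand total N = 1232.
Expected counts (row total × column total / N):
  North, Support: 339×388/1232 = 106.763
  North, Oppose: 339×431/1232 = 118.595
  North, Undecided: 339×413/1232 = 113.642
  Central, Support: 296×388/1232 = 93.221
  Central, Oppose: 296×431/1232 = 103.552
  Central, Undecided: 296×413/1232 = 99.227
  South, Support: 597×388/1232 = 188.016
  South, Oppose: 597×431/1232 = 208.853
  South, Undecided: 597×413/1232 = 200.131
Contributions (O − E)²/E:
  (104 − 106.763)²/106.763 = 0.0715
  (82 − 118.595)²/118.595 = 11.2922
  (153 − 113.642)²/113.642 = 13.6310
  (49 − 93.221)²/93.221 = 20.9770
  (117 − 103.552)²/103.552 = 1.7465
  (130 − 99.227)²/99.227 = 9.5435
  (235 − 188.016)²/188.016 = 11.7410
  (232 − 208.853)²/208.853 = 2.5654
  (130 − 200.131)²/200.131 = 24.5757
χ² = 0.0715 + 11.2922 + 13.6310 + 20.9770 + 1.7465 + 9.5435 + 11.7410 + 2.5654 + 24.5757 = 96.14

96.14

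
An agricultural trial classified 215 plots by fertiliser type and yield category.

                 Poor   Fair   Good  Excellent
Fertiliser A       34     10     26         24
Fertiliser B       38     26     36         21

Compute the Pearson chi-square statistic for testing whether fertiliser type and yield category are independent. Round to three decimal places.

Row totals: 94, 121. Column totals: 72, 36, 62, 45. Grand total N = 215.
Expected counts (row total × column total / N):
  Fertiliser A, Poor: 94×72/215 = 31.4791
  Fertiliser A, Fair: 94×36/215 = 15.7395
  Fertiliser A, Good: 94×62/215 = 27.1070
  Fertiliser A, Excellent: 94×45/215 = 19.6744
  Fertiliser B, Poor: 121×72/215 = 40.5209
  Fertiliser B, Fair: 121×36/215 = 20.2605
  Fertiliser B, Good: 121×62/215 = 34.8930
  Fertiliser B, Excellent: 121×45/215 = 25.3256
Contributions (O − E)²/E:
  (34 − 31.4791)²/31.4791 = 0.2019
  (10 − 15.7395)²/15.7395 = 2.0929
  (26 − 27.1070)²/27.1070 = 0.0452
  (24 − 19.6744)²/19.6744 = 0.9510
  (38 − 40.5209)²/40.5209 = 0.1568
  (26 − 20.2605)²/20.2605 = 1.6259
  (36 − 34.8930)²/34.8930 = 0.0351
  (21 − 25.3256)²/25.3256 = 0.7388
χ² = 0.2019 + 2.0929 + 0.0452 + 0.9510 + 0.1568 + 1.6259 + 0.0351 + 0.7388 = 5.848

5.848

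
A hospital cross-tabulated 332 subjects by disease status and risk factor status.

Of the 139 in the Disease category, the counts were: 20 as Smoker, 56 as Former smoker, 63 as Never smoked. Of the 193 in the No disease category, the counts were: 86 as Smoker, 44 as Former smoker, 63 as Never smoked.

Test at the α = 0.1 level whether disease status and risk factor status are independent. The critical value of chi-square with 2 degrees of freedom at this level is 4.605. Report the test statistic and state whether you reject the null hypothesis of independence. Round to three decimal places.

Row totals: 139, 193. Column totals: 106, 100, 126. Grand total N = 332.
Expected counts (row total × column total / N):
  Disease, Smoker: 139×106/332 = 44.37952
  Disease, Former smoker: 139×100/332 = 41.86747
  Disease, Never smoked: 139×126/332 = 52.75301
  No disease, Smoker: 193×106/332 = 61.62048
  No disease, Former smoker: 193×100/332 = 58.13253
  No disease, Never smoked: 193×126/332 = 73.24699
Contributions (O − E)²/E:
  (20 − 44.37952)²/44.37952 = 13.3927
  (56 − 41.86747)²/41.86747 = 4.7705
  (63 − 52.75301)²/52.75301 = 1.9904
  (86 − 61.62048)²/61.62048 = 9.6455
  (44 − 58.13253)²/58.13253 = 3.4357
  (63 − 73.24699)²/73.24699 = 1.4335
χ² = 13.3927 + 4.7705 + 1.9904 + 9.6455 + 3.4357 + 1.4335 = 34.668
df = (2−1)(3−1) = 2. Since 34.668 > 4.605, reject the null hypothesis of independence at α = 0.1.

34.668; reject H₀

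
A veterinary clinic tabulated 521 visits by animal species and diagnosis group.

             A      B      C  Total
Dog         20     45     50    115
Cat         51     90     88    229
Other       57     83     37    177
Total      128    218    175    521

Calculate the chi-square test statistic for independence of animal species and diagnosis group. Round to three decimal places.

Grand total N = 521.
Expected counts (row total × column total / N):
  Dog, A: 115×128/521 = 28.25336
  Dog, B: 115×218/521 = 48.11900
  Dog, C: 115×175/521 = 38.62764
  Cat, A: 229×128/521 = 56.26104
  Cat, B: 229×218/521 = 95.81958
  Cat, C: 229×175/521 = 76.91939
  Other, A: 177×128/521 = 43.48560
  Other, B: 177×218/521 = 74.06142
  Other, C: 177×175/521 = 59.45298
Contributions (O − E)²/E:
  (20 − 28.25336)²/28.25336 = 2.4110
  (45 − 48.11900)²/48.11900 = 0.2022
  (50 − 38.62764)²/38.62764 = 3.3481
  (51 − 56.26104)²/56.26104 = 0.4920
  (90 − 95.81958)²/95.81958 = 0.3535
  (88 − 76.91939)²/76.91939 = 1.5962
  (57 − 43.48560)²/43.48560 = 4.2000
  (83 − 74.06142)²/74.06142 = 1.0788
  (37 − 59.45298)²/59.45298 = 8.4796
χ² = 2.4110 + 0.2022 + 3.3481 + 0.4920 + 0.3535 + 1.5962 + 4.2000 + 1.0788 + 8.4796 = 22.161

22.161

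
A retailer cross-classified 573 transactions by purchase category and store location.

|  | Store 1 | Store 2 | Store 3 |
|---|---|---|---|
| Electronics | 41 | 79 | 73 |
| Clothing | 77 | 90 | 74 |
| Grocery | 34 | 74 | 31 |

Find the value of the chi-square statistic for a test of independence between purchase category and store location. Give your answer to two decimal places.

Row totals: 193, 241, 139. Column totals: 152, 243, 178. Grand total N = 573.
Expected counts (row total × column total / N):
  Electronics, Store 1: 193×152/573 = 51.197
  Electronics, Store 2: 193×243/573 = 81.848
  Electronics, Store 3: 193×178/573 = 59.955
  Clothing, Store 1: 241×152/573 = 63.930
  Clothing, Store 2: 241×243/573 = 102.204
  Clothing, Store 3: 241×178/573 = 74.866
  Grocery, Store 1: 139×152/573 = 36.873
  Grocery, Store 2: 139×243/573 = 58.948
  Grocery, Store 3: 139×178/573 = 43.180
Contributions (O − E)²/E:
  (41 − 51.197)²/51.197 = 2.0310
  (79 − 81.848)²/81.848 = 0.0991
  (73 − 59.955)²/59.955 = 2.8383
  (77 − 63.930)²/63.930 = 2.6721
  (90 − 102.204)²/102.204 = 1.4573
  (74 − 74.866)²/74.866 = 0.0100
  (34 − 36.873)²/36.873 = 0.2239
  (74 − 58.948)²/58.948 = 3.8434
  (31 − 43.180)²/43.180 = 3.4357
χ² = 2.0310 + 0.0991 + 2.8383 + 2.6721 + 1.4573 + 0.0100 + 0.2239 + 3.8434 + 3.4357 = 16.61

16.61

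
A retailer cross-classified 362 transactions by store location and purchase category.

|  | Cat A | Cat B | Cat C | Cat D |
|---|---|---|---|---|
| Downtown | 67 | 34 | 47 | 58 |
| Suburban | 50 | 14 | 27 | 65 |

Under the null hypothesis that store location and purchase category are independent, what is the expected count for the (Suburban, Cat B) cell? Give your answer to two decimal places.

20.69

Row total (Suburban) = 156; column total (Cat B) = 48; grand total N = 362.
Expected count = (row total × column total) / N = 156 × 48 / 362 = 20.69.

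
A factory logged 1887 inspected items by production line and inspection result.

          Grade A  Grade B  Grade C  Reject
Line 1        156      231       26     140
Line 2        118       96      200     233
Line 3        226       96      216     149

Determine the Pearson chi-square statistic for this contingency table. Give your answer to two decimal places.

302.09

Row totals: 553, 647, 687. Column totals: 500, 423, 442, 522. Grand total N = 1887.
Expected counts (row total × column total / N):
  Line 1, Grade A: 553×500/1887 = 146.5289
  Line 1, Grade B: 553×423/1887 = 123.9634
  Line 1, Grade C: 553×442/1887 = 129.5315
  Line 1, Reject: 553×522/1887 = 152.9762
  Line 2, Grade A: 647×500/1887 = 171.4361
  Line 2, Grade B: 647×423/1887 = 145.0350
  Line 2, Grade C: 647×442/1887 = 151.5495
  Line 2, Reject: 647×522/1887 = 178.9793
  Line 3, Grade A: 687×500/1887 = 182.0350
  Line 3, Grade B: 687×423/1887 = 154.0016
  Line 3, Grade C: 687×442/1887 = 160.9189
  Line 3, Reject: 687×522/1887 = 190.0445
Contributions (O − E)²/E:
  (156 − 146.5289)²/146.5289 = 0.6122
  (231 − 123.9634)²/123.9634 = 92.4211
  (26 − 129.5315)²/129.5315 = 82.7503
  (140 − 152.9762)²/152.9762 = 1.1007
  (118 − 171.4361)²/171.4361 = 16.6559
  (96 − 145.0350)²/145.0350 = 16.5783
  (200 − 151.5495)²/151.5495 = 15.4897
  (233 − 178.9793)²/178.9793 = 16.3049
  (226 − 182.0350)²/182.0350 = 10.6184
  (96 − 154.0016)²/154.0016 = 21.8451
  (216 − 160.9189)²/160.9189 = 18.8538
  (149 − 190.0445)²/190.0445 = 8.8645
χ² = 0.6122 + 92.4211 + 82.7503 + 1.1007 + 16.6559 + 16.5783 + 15.4897 + 16.3049 + 10.6184 + 21.8451 + 18.8538 + 8.8645 = 302.09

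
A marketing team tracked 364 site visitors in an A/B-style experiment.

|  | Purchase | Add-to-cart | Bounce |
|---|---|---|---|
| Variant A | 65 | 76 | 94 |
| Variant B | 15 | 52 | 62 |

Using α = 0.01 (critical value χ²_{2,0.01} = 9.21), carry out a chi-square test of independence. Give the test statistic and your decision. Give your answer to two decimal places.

Row totals: 235, 129. Column totals: 80, 128, 156. Grand total N = 364.
Expected counts (row total × column total / N):
  Variant A, Purchase: 235×80/364 = 51.648
  Variant A, Add-to-cart: 235×128/364 = 82.637
  Variant A, Bounce: 235×156/364 = 100.714
  Variant B, Purchase: 129×80/364 = 28.352
  Variant B, Add-to-cart: 129×128/364 = 45.363
  Variant B, Bounce: 129×156/364 = 55.286
Contributions (O − E)²/E:
  (65 − 51.648)²/51.648 = 3.4517
  (76 − 82.637)²/82.637 = 0.5331
  (94 − 100.714)²/100.714 = 0.4476
  (15 − 28.352)²/28.352 = 6.2879
  (52 − 45.363)²/45.363 = 0.9711
  (62 − 55.286)²/55.286 = 0.8154
χ² = 3.4517 + 0.5331 + 0.4476 + 6.2879 + 0.9711 + 0.8154 = 12.51
df = (2−1)(3−1) = 2. Since 12.51 > 9.21, reject the null hypothesis of independence at α = 0.01.

12.51; reject H₀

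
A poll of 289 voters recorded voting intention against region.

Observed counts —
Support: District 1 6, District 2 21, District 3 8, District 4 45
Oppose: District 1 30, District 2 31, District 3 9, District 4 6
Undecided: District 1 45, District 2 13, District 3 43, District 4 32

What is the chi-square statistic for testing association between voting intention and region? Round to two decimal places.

88.10

Row totals: 80, 76, 133. Column totals: 81, 65, 60, 83. Grand total N = 289.
Expected counts (row total × column total / N):
  Support, District 1: 80×81/289 = 22.4221
  Support, District 2: 80×65/289 = 17.9931
  Support, District 3: 80×60/289 = 16.6090
  Support, District 4: 80×83/289 = 22.9758
  Oppose, District 1: 76×81/289 = 21.3010
  Oppose, District 2: 76×65/289 = 17.0934
  Oppose, District 3: 76×60/289 = 15.7785
  Oppose, District 4: 76×83/289 = 21.8270
  Undecided, District 1: 133×81/289 = 37.2768
  Undecided, District 2: 133×65/289 = 29.9135
  Undecided, District 3: 133×60/289 = 27.6125
  Undecided, District 4: 133×83/289 = 38.1972
Contributions (O − E)²/E:
  (6 − 22.4221)²/22.4221 = 12.0277
  (21 − 17.9931)²/17.9931 = 0.5025
  (8 − 16.6090)²/16.6090 = 4.4623
  (45 − 22.9758)²/22.9758 = 21.1120
  (30 − 21.3010)²/21.3010 = 3.5525
  (31 − 17.0934)²/17.0934 = 11.3139
  (9 − 15.7785)²/15.7785 = 2.9121
  (6 − 21.8270)²/21.8270 = 11.4763
  (45 − 37.2768)²/37.2768 = 1.6001
  (13 − 29.9135)²/29.9135 = 9.5631
  (43 − 27.6125)²/27.6125 = 8.5749
  (32 − 38.1972)²/38.1972 = 1.0054
χ² = 12.0277 + 0.5025 + 4.4623 + 21.1120 + 3.5525 + 11.3139 + 2.9121 + 11.4763 + 1.6001 + 9.5631 + 8.5749 + 1.0054 = 88.10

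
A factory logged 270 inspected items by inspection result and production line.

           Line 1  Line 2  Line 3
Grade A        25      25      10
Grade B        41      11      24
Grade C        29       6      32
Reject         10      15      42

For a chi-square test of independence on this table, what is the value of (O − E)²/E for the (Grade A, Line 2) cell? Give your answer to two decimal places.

12.01

Row total (Grade A) = 60; column total (Line 2) = 57; N = 270.
Expected count E = 60 × 57 / 270 = 12.667.
Contribution = (O − E)²/E = (25 − 12.667)² / 12.667 = 12.01.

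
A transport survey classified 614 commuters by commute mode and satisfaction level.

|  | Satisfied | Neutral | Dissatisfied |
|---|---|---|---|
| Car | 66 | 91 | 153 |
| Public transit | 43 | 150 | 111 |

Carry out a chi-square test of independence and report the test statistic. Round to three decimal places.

Row totals: 310, 304. Column totals: 109, 241, 264. Grand total N = 614.
Expected counts (row total × column total / N):
  Car, Satisfied: 310×109/614 = 55.0326
  Car, Neutral: 310×241/614 = 121.6775
  Car, Dissatisfied: 310×264/614 = 133.2899
  Public transit, Satisfied: 304×109/614 = 53.9674
  Public transit, Neutral: 304×241/614 = 119.3225
  Public transit, Dissatisfied: 304×264/614 = 130.7101
Contributions (O − E)²/E:
  (66 − 55.0326)²/55.0326 = 2.1857
  (91 − 121.6775)²/121.6775 = 7.7345
  (153 − 133.2899)²/133.2899 = 2.9146
  (43 − 53.9674)²/53.9674 = 2.2288
  (150 − 119.3225)²/119.3225 = 7.8871
  (111 − 130.7101)²/130.7101 = 2.9721
χ² = 2.1857 + 7.7345 + 2.9146 + 2.2288 + 7.8871 + 2.9721 = 25.923

25.923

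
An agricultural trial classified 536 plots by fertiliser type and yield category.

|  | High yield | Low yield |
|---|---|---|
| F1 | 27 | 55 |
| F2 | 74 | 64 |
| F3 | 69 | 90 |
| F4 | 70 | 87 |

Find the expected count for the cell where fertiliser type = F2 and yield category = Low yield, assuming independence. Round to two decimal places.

Row total (F2) = 138; column total (Low yield) = 296; grand total N = 536.
Expected count = (row total × column total) / N = 138 × 296 / 536 = 76.21.

76.21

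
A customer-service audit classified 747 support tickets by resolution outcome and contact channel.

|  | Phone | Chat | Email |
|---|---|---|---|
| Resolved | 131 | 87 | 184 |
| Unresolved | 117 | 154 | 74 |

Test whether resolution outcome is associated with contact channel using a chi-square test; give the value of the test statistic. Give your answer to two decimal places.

62.33

Row totals: 402, 345. Column totals: 248, 241, 258. Grand total N = 747.
Expected counts (row total × column total / N):
  Resolved, Phone: 402×248/747 = 133.462
  Resolved, Chat: 402×241/747 = 129.695
  Resolved, Email: 402×258/747 = 138.843
  Unresolved, Phone: 345×248/747 = 114.538
  Unresolved, Chat: 345×241/747 = 111.305
  Unresolved, Email: 345×258/747 = 119.157
Contributions (O − E)²/E:
  (131 − 133.462)²/133.462 = 0.0454
  (87 − 129.695)²/129.695 = 14.0550
  (184 − 138.843)²/138.843 = 14.6868
  (117 − 114.538)²/114.538 = 0.0529
  (154 − 111.305)²/111.305 = 16.3772
  (74 − 119.157)²/119.157 = 17.1132
χ² = 0.0454 + 14.0550 + 14.6868 + 0.0529 + 16.3772 + 17.1132 = 62.33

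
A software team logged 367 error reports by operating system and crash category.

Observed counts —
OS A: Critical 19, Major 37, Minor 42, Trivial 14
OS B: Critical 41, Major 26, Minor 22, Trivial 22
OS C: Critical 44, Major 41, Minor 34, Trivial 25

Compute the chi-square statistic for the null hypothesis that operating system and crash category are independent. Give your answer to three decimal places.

Row totals: 112, 111, 144. Column totals: 104, 104, 98, 61. Grand total N = 367.
Expected counts (row total × column total / N):
  OS A, Critical: 112×104/367 = 31.7384
  OS A, Major: 112×104/367 = 31.7384
  OS A, Minor: 112×98/367 = 29.9074
  OS A, Trivial: 112×61/367 = 18.6158
  OS B, Critical: 111×104/367 = 31.4550
  OS B, Major: 111×104/367 = 31.4550
  OS B, Minor: 111×98/367 = 29.6403
  OS B, Trivial: 111×61/367 = 18.4496
  OS C, Critical: 144×104/367 = 40.8065
  OS C, Major: 144×104/367 = 40.8065
  OS C, Minor: 144×98/367 = 38.4523
  OS C, Trivial: 144×61/367 = 23.9346
Contributions (O − E)²/E:
  (19 − 31.7384)²/31.7384 = 5.1126
  (37 − 31.7384)²/31.7384 = 0.8723
  (42 − 29.9074)²/29.9074 = 4.8895
  (14 − 18.6158)²/18.6158 = 1.1445
  (41 − 31.4550)²/31.4550 = 2.8964
  (26 − 31.4550)²/31.4550 = 0.9460
  (22 − 29.6403)²/29.6403 = 1.9694
  (22 − 18.4496)²/18.4496 = 0.6832
  (44 − 40.8065)²/40.8065 = 0.2499
  (41 − 40.8065)²/40.8065 = 0.0009
  (34 − 38.4523)²/38.4523 = 0.5155
  (25 − 23.9346)²/23.9346 = 0.0474
χ² = 5.1126 + 0.8723 + 4.8895 + 1.1445 + 2.8964 + 0.9460 + 1.9694 + 0.6832 + 0.2499 + 0.0009 + 0.5155 + 0.0474 = 19.328

19.328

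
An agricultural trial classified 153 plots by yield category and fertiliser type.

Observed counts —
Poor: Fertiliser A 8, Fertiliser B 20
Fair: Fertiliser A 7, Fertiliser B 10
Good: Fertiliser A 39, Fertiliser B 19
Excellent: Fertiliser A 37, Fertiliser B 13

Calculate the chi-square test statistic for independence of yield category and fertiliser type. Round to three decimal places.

Row totals: 28, 17, 58, 50. Column totals: 91, 62. Grand total N = 153.
Expected counts (row total × column total / N):
  Poor, Fertiliser A: 28×91/153 = 16.6536
  Poor, Fertiliser B: 28×62/153 = 11.3464
  Fair, Fertiliser A: 17×91/153 = 10.1111
  Fair, Fertiliser B: 17×62/153 = 6.8889
  Good, Fertiliser A: 58×91/153 = 34.4967
  Good, Fertiliser B: 58×62/153 = 23.5033
  Excellent, Fertiliser A: 50×91/153 = 29.7386
  Excellent, Fertiliser B: 50×62/153 = 20.2614
Contributions (O − E)²/E:
  (8 − 16.6536)²/16.6536 = 4.4966
  (20 − 11.3464)²/11.3464 = 6.5999
  (7 − 10.1111)²/10.1111 = 0.9573
  (10 − 6.8889)²/6.8889 = 1.4050
  (39 − 34.4967)²/34.4967 = 0.5879
  (19 − 23.5033)²/23.5033 = 0.8628
  (37 − 29.7386)²/29.7386 = 1.7730
  (13 − 20.2614)²/20.2614 = 2.6024
χ² = 4.4966 + 6.5999 + 0.9573 + 1.4050 + 0.5879 + 0.8628 + 1.7730 + 2.6024 = 19.285

19.285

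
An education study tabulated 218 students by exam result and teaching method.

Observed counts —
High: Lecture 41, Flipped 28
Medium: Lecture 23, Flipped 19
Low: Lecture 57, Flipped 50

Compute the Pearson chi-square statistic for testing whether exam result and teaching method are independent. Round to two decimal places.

0.65

Row totals: 69, 42, 107. Column totals: 121, 97. Grand total N = 218.
Expected counts (row total × column total / N):
  High, Lecture: 69×121/218 = 38.298
  High, Flipped: 69×97/218 = 30.702
  Medium, Lecture: 42×121/218 = 23.312
  Medium, Flipped: 42×97/218 = 18.688
  Low, Lecture: 107×121/218 = 59.390
  Low, Flipped: 107×97/218 = 47.610
Contributions (O − E)²/E:
  (41 − 38.298)²/38.298 = 0.1906
  (28 − 30.702)²/30.702 = 0.2378
  (23 − 23.312)²/23.312 = 0.0042
  (19 − 18.688)²/18.688 = 0.0052
  (57 − 59.390)²/59.390 = 0.0962
  (50 − 47.610)²/47.610 = 0.1200
χ² = 0.1906 + 0.2378 + 0.0042 + 0.0052 + 0.0962 + 0.1200 = 0.65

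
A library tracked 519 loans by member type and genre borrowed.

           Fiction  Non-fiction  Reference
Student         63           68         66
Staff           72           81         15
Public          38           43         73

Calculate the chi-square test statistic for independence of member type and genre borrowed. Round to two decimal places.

Row totals: 197, 168, 154. Column totals: 173, 192, 154. Grand total N = 519.
Expected counts (row total × column total / N):
  Student, Fiction: 197×173/519 = 65.6667
  Student, Non-fiction: 197×192/519 = 72.8786
  Student, Reference: 197×154/519 = 58.4547
  Staff, Fiction: 168×173/519 = 56.0000
  Staff, Non-fiction: 168×192/519 = 62.1503
  Staff, Reference: 168×154/519 = 49.8497
  Public, Fiction: 154×173/519 = 51.3333
  Public, Non-fiction: 154×192/519 = 56.9711
  Public, Reference: 154×154/519 = 45.6956
Contributions (O − E)²/E:
  (63 − 65.6667)²/65.6667 = 0.1083
  (68 − 72.8786)²/72.8786 = 0.3266
  (66 − 58.4547)²/58.4547 = 0.9739
  (72 − 56.0000)²/56.0000 = 4.5714
  (81 − 62.1503)²/62.1503 = 5.7170
  (15 − 49.8497)²/49.8497 = 24.3633
  (38 − 51.3333)²/51.3333 = 3.4632
  (43 − 56.9711)²/56.9711 = 3.4262
  (73 − 45.6956)²/45.6956 = 16.3151
χ² = 0.1083 + 0.3266 + 0.9739 + 4.5714 + 5.7170 + 24.3633 + 3.4632 + 3.4262 + 16.3151 = 59.27

59.27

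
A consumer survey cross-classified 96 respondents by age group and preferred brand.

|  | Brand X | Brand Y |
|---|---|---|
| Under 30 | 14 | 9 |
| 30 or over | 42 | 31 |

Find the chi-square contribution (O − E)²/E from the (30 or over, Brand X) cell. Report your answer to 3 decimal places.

Row total (30 or over) = 73; column total (Brand X) = 56; N = 96.
Expected count E = 73 × 56 / 96 = 42.5833.
Contribution = (O − E)²/E = (42 − 42.5833)² / 42.5833 = 0.008.

0.008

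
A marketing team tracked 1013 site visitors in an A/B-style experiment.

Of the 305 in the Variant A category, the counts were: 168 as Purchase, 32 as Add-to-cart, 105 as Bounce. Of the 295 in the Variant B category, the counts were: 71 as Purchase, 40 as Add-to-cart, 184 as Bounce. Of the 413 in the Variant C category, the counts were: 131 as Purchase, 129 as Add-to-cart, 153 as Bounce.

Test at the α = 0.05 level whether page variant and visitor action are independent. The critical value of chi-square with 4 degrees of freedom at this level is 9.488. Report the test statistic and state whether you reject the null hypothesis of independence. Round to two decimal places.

Row totals: 305, 295, 413. Column totals: 370, 201, 442. Grand total N = 1013.
Expected counts (row total × column total / N):
  Variant A, Purchase: 305×370/1013 = 111.40178
  Variant A, Add-to-cart: 305×201/1013 = 60.51826
  Variant A, Bounce: 305×442/1013 = 133.07996
  Variant B, Purchase: 295×370/1013 = 107.74926
  Variant B, Add-to-cart: 295×201/1013 = 58.53406
  Variant B, Bounce: 295×442/1013 = 128.71668
  Variant C, Purchase: 413×370/1013 = 150.84896
  Variant C, Add-to-cart: 413×201/1013 = 81.94768
  Variant C, Bounce: 413×442/1013 = 180.20336
Contributions (O − E)²/E:
  (168 − 111.40178)²/111.40178 = 28.7550
  (32 − 60.51826)²/60.51826 = 13.4388
  (105 − 133.07996)²/133.07996 = 5.9249
  (71 − 107.74926)²/107.74926 = 12.5338
  (40 − 58.53406)²/58.53406 = 5.8686
  (184 − 128.71668)²/128.71668 = 23.7440
  (131 − 150.84896)²/150.84896 = 2.6118
  (129 − 81.94768)²/81.94768 = 27.0163
  (153 − 180.20336)²/180.20336 = 4.1066
χ² = 28.7550 + 13.4388 + 5.9249 + 12.5338 + 5.8686 + 23.7440 + 2.6118 + 27.0163 + 4.1066 = 124.00
df = (3−1)(3−1) = 4. Since 124.00 > 9.488, reject the null hypothesis of independence at α = 0.05.

124.00; reject H₀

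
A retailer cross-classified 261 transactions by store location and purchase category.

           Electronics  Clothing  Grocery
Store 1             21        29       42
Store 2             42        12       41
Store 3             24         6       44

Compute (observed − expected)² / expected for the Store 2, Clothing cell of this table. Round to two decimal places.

1.52

Row total (Store 2) = 95; column total (Clothing) = 47; N = 261.
Expected count E = 95 × 47 / 261 = 17.107.
Contribution = (O − E)²/E = (12 − 17.107)² / 17.107 = 1.52.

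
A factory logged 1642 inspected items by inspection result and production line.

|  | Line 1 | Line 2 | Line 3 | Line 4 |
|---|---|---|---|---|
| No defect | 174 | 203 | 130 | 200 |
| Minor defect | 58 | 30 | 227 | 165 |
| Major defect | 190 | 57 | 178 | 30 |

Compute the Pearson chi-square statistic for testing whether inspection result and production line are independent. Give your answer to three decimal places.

Row totals: 707, 480, 455. Column totals: 422, 290, 535, 395. Grand total N = 1642.
Expected counts (row total × column total / N):
  No defect, Line 1: 707×422/1642 = 181.7016
  No defect, Line 2: 707×290/1642 = 124.8660
  No defect, Line 3: 707×535/1642 = 230.3563
  No defect, Line 4: 707×395/1642 = 170.0761
  Minor defect, Line 1: 480×422/1642 = 123.3618
  Minor defect, Line 2: 480×290/1642 = 84.7747
  Minor defect, Line 3: 480×535/1642 = 156.3946
  Minor defect, Line 4: 480×395/1642 = 115.4689
  Major defect, Line 1: 455×422/1642 = 116.9367
  Major defect, Line 2: 455×290/1642 = 80.3593
  Major defect, Line 3: 455×535/1642 = 148.2491
  Major defect, Line 4: 455×395/1642 = 109.4549
Contributions (O − E)²/E:
  (174 − 181.7016)²/181.7016 = 0.3264
  (203 − 124.8660)²/124.8660 = 48.8918
  (130 − 230.3563)²/230.3563 = 43.7209
  (200 − 170.0761)²/170.0761 = 5.2649
  (58 − 123.3618)²/123.3618 = 34.6312
  (30 − 84.7747)²/84.7747 = 35.3911
  (227 − 156.3946)²/156.3946 = 31.8753
  (165 − 115.4689)²/115.4689 = 21.2467
  (190 − 116.9367)²/116.9367 = 45.6507
  (57 − 80.3593)²/80.3593 = 6.7902
  (178 − 148.2491)²/148.2491 = 5.9705
  (30 − 109.4549)²/109.4549 = 57.6775
χ² = 0.3264 + 48.8918 + 43.7209 + 5.2649 + 34.6312 + 35.3911 + 31.8753 + 21.2467 + 45.6507 + 6.7902 + 5.9705 + 57.6775 = 337.437

337.437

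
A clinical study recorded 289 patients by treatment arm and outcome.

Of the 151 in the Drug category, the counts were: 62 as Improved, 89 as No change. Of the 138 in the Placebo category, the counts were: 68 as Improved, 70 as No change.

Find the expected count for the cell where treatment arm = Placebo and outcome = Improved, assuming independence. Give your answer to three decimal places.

Row total (Placebo) = 138; column total (Improved) = 130; grand total N = 289.
Expected count = (row total × column total) / N = 138 × 130 / 289 = 62.076.

62.076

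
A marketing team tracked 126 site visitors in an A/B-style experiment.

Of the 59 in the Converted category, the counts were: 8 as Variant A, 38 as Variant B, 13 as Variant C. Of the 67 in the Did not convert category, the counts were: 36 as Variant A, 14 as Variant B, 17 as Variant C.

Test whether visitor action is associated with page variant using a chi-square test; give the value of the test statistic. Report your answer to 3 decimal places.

Row totals: 59, 67. Column totals: 44, 52, 30. Grand total N = 126.
Expected counts (row total × column total / N):
  Converted, Variant A: 59×44/126 = 20.60317
  Converted, Variant B: 59×52/126 = 24.34921
  Converted, Variant C: 59×30/126 = 14.04762
  Did not convert, Variant A: 67×44/126 = 23.39683
  Did not convert, Variant B: 67×52/126 = 27.65079
  Did not convert, Variant C: 67×30/126 = 15.95238
Contributions (O − E)²/E:
  (8 − 20.60317)²/20.60317 = 7.7095
  (38 − 24.34921)²/24.34921 = 7.6530
  (13 − 14.04762)²/14.04762 = 0.0781
  (36 − 23.39683)²/23.39683 = 6.7889
  (14 − 27.65079)²/27.65079 = 6.7392
  (17 − 15.95238)²/15.95238 = 0.0688
χ² = 7.7095 + 7.6530 + 0.0781 + 6.7889 + 6.7392 + 0.0688 = 29.038

29.038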